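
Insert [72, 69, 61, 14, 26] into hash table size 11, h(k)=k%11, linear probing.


Insert 72: h=6 -> slot 6
Insert 69: h=3 -> slot 3
Insert 61: h=6, 1 probes -> slot 7
Insert 14: h=3, 1 probes -> slot 4
Insert 26: h=4, 1 probes -> slot 5

Table: [None, None, None, 69, 14, 26, 72, 61, None, None, None]


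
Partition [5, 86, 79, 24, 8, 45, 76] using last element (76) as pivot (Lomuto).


Pivot: 76
  5 <= 76: advance i (no swap)
  24 <= 76: swap -> [5, 24, 79, 86, 8, 45, 76]
  8 <= 76: swap -> [5, 24, 8, 86, 79, 45, 76]
  45 <= 76: swap -> [5, 24, 8, 45, 79, 86, 76]
Place pivot at 4: [5, 24, 8, 45, 76, 86, 79]

Partitioned: [5, 24, 8, 45, 76, 86, 79]


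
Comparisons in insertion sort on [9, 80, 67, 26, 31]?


Algorithm: insertion sort
Input: [9, 80, 67, 26, 31]
Sorted: [9, 26, 31, 67, 80]

9


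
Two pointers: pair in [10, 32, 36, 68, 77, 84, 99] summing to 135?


lo=0(10)+hi=6(99)=109
lo=1(32)+hi=6(99)=131
lo=2(36)+hi=6(99)=135

Yes: 36+99=135


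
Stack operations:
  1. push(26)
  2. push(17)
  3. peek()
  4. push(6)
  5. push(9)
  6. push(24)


push(26) -> [26]
push(17) -> [26, 17]
peek()->17
push(6) -> [26, 17, 6]
push(9) -> [26, 17, 6, 9]
push(24) -> [26, 17, 6, 9, 24]

Final stack: [26, 17, 6, 9, 24]


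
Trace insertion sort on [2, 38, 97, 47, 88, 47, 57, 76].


Initial: [2, 38, 97, 47, 88, 47, 57, 76]
Insert 38: [2, 38, 97, 47, 88, 47, 57, 76]
Insert 97: [2, 38, 97, 47, 88, 47, 57, 76]
Insert 47: [2, 38, 47, 97, 88, 47, 57, 76]
Insert 88: [2, 38, 47, 88, 97, 47, 57, 76]
Insert 47: [2, 38, 47, 47, 88, 97, 57, 76]
Insert 57: [2, 38, 47, 47, 57, 88, 97, 76]
Insert 76: [2, 38, 47, 47, 57, 76, 88, 97]

Sorted: [2, 38, 47, 47, 57, 76, 88, 97]


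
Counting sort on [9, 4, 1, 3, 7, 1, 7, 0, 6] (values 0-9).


Input: [9, 4, 1, 3, 7, 1, 7, 0, 6]
Counts: [1, 2, 0, 1, 1, 0, 1, 2, 0, 1]

Sorted: [0, 1, 1, 3, 4, 6, 7, 7, 9]


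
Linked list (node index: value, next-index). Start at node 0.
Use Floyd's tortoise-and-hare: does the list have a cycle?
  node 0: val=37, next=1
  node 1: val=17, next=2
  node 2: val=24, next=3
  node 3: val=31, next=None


Floyd's tortoise (slow, +1) and hare (fast, +2):
  init: slow=0, fast=0
  step 1: slow=1, fast=2
  step 2: fast 2->3->None, no cycle

Cycle: no


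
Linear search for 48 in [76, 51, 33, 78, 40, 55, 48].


i=0: 76!=48
i=1: 51!=48
i=2: 33!=48
i=3: 78!=48
i=4: 40!=48
i=5: 55!=48
i=6: 48==48 found!

Found at 6, 7 comps


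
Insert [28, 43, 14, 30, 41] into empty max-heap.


Insert 28: [28]
Insert 43: [43, 28]
Insert 14: [43, 28, 14]
Insert 30: [43, 30, 14, 28]
Insert 41: [43, 41, 14, 28, 30]

Final heap: [43, 41, 14, 28, 30]


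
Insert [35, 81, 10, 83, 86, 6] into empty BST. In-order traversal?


Insert 35: root
Insert 81: R from 35
Insert 10: L from 35
Insert 83: R from 35 -> R from 81
Insert 86: R from 35 -> R from 81 -> R from 83
Insert 6: L from 35 -> L from 10

In-order: [6, 10, 35, 81, 83, 86]


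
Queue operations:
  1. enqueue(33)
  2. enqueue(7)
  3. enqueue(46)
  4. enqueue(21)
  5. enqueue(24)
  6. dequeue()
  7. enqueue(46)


enqueue(33) -> [33]
enqueue(7) -> [33, 7]
enqueue(46) -> [33, 7, 46]
enqueue(21) -> [33, 7, 46, 21]
enqueue(24) -> [33, 7, 46, 21, 24]
dequeue()->33, [7, 46, 21, 24]
enqueue(46) -> [7, 46, 21, 24, 46]

Final queue: [7, 46, 21, 24, 46]


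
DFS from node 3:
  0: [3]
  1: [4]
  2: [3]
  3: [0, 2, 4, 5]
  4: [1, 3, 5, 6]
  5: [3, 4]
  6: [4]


Visit 3, push [5, 4, 2, 0]
Visit 0, push []
Visit 2, push []
Visit 4, push [6, 5, 1]
Visit 1, push []
Visit 5, push []
Visit 6, push []

DFS order: [3, 0, 2, 4, 1, 5, 6]


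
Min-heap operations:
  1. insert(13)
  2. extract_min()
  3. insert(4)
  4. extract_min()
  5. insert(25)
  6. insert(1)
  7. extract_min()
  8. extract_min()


insert(13) -> [13]
extract_min()->13, []
insert(4) -> [4]
extract_min()->4, []
insert(25) -> [25]
insert(1) -> [1, 25]
extract_min()->1, [25]
extract_min()->25, []

Final heap: []


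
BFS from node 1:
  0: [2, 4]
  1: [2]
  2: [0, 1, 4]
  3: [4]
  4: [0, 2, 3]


Visit 1, enqueue [2]
Visit 2, enqueue [0, 4]
Visit 0, enqueue []
Visit 4, enqueue [3]
Visit 3, enqueue []

BFS order: [1, 2, 0, 4, 3]


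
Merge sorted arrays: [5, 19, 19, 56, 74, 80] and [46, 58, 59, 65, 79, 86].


Take 5 from A
Take 19 from A
Take 19 from A
Take 46 from B
Take 56 from A
Take 58 from B
Take 59 from B
Take 65 from B
Take 74 from A
Take 79 from B
Take 80 from A

Merged: [5, 19, 19, 46, 56, 58, 59, 65, 74, 79, 80, 86]


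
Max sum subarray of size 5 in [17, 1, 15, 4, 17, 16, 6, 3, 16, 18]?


[0:5]: 54
[1:6]: 53
[2:7]: 58
[3:8]: 46
[4:9]: 58
[5:10]: 59

Max: 59 at [5:10]


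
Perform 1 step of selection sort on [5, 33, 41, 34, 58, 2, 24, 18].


Initial: [5, 33, 41, 34, 58, 2, 24, 18]
Step 1: min=2 at 5
  Swap: [2, 33, 41, 34, 58, 5, 24, 18]

After 1 step: [2, 33, 41, 34, 58, 5, 24, 18]


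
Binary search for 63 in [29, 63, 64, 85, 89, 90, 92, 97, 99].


Step 1: lo=0, hi=8, mid=4, val=89
Step 2: lo=0, hi=3, mid=1, val=63

Found at index 1


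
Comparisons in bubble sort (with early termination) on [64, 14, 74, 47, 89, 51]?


Algorithm: bubble sort (with early termination)
Input: [64, 14, 74, 47, 89, 51]
Sorted: [14, 47, 51, 64, 74, 89]

14


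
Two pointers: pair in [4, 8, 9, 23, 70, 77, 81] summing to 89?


lo=0(4)+hi=6(81)=85
lo=1(8)+hi=6(81)=89

Yes: 8+81=89


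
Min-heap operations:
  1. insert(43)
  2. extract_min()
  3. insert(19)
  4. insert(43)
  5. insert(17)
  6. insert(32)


insert(43) -> [43]
extract_min()->43, []
insert(19) -> [19]
insert(43) -> [19, 43]
insert(17) -> [17, 43, 19]
insert(32) -> [17, 32, 19, 43]

Final heap: [17, 32, 19, 43]


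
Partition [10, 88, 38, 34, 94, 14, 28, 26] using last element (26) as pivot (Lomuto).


Pivot: 26
  10 <= 26: advance i (no swap)
  14 <= 26: swap -> [10, 14, 38, 34, 94, 88, 28, 26]
Place pivot at 2: [10, 14, 26, 34, 94, 88, 28, 38]

Partitioned: [10, 14, 26, 34, 94, 88, 28, 38]


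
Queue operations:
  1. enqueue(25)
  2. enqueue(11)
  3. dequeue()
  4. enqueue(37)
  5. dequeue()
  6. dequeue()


enqueue(25) -> [25]
enqueue(11) -> [25, 11]
dequeue()->25, [11]
enqueue(37) -> [11, 37]
dequeue()->11, [37]
dequeue()->37, []

Final queue: []


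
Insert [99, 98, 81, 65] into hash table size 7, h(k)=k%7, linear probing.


Insert 99: h=1 -> slot 1
Insert 98: h=0 -> slot 0
Insert 81: h=4 -> slot 4
Insert 65: h=2 -> slot 2

Table: [98, 99, 65, None, 81, None, None]


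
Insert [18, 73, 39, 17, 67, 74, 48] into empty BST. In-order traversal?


Insert 18: root
Insert 73: R from 18
Insert 39: R from 18 -> L from 73
Insert 17: L from 18
Insert 67: R from 18 -> L from 73 -> R from 39
Insert 74: R from 18 -> R from 73
Insert 48: R from 18 -> L from 73 -> R from 39 -> L from 67

In-order: [17, 18, 39, 48, 67, 73, 74]


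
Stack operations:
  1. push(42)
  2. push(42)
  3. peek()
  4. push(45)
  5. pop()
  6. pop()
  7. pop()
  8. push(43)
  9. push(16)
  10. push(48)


push(42) -> [42]
push(42) -> [42, 42]
peek()->42
push(45) -> [42, 42, 45]
pop()->45, [42, 42]
pop()->42, [42]
pop()->42, []
push(43) -> [43]
push(16) -> [43, 16]
push(48) -> [43, 16, 48]

Final stack: [43, 16, 48]


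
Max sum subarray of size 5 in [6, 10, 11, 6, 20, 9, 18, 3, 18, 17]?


[0:5]: 53
[1:6]: 56
[2:7]: 64
[3:8]: 56
[4:9]: 68
[5:10]: 65

Max: 68 at [4:9]


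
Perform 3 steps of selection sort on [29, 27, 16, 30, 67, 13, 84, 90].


Initial: [29, 27, 16, 30, 67, 13, 84, 90]
Step 1: min=13 at 5
  Swap: [13, 27, 16, 30, 67, 29, 84, 90]
Step 2: min=16 at 2
  Swap: [13, 16, 27, 30, 67, 29, 84, 90]
Step 3: min=27 at 2
  Swap: [13, 16, 27, 30, 67, 29, 84, 90]

After 3 steps: [13, 16, 27, 30, 67, 29, 84, 90]


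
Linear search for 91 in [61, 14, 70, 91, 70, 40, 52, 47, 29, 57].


i=0: 61!=91
i=1: 14!=91
i=2: 70!=91
i=3: 91==91 found!

Found at 3, 4 comps


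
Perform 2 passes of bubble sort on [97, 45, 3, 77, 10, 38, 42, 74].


Initial: [97, 45, 3, 77, 10, 38, 42, 74]
Pass 1: [45, 3, 77, 10, 38, 42, 74, 97] (7 swaps)
Pass 2: [3, 45, 10, 38, 42, 74, 77, 97] (5 swaps)

After 2 passes: [3, 45, 10, 38, 42, 74, 77, 97]


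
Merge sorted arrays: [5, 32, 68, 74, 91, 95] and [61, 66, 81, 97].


Take 5 from A
Take 32 from A
Take 61 from B
Take 66 from B
Take 68 from A
Take 74 from A
Take 81 from B
Take 91 from A
Take 95 from A

Merged: [5, 32, 61, 66, 68, 74, 81, 91, 95, 97]


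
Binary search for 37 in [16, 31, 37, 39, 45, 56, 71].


Step 1: lo=0, hi=6, mid=3, val=39
Step 2: lo=0, hi=2, mid=1, val=31
Step 3: lo=2, hi=2, mid=2, val=37

Found at index 2


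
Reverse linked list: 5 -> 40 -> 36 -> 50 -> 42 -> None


Step 1: curr=5, set curr.next=prev(None) | reversed so far: 5
Step 2: curr=40, set curr.next=prev(5) | reversed so far: 40 -> 5
Step 3: curr=36, set curr.next=prev(40) | reversed so far: 36 -> 40 -> 5
Step 4: curr=50, set curr.next=prev(36) | reversed so far: 50 -> 36 -> 40 -> 5
Step 5: curr=42, set curr.next=prev(50) | reversed so far: 42 -> 50 -> 36 -> 40 -> 5

42 -> 50 -> 36 -> 40 -> 5 -> None


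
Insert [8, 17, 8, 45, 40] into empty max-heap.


Insert 8: [8]
Insert 17: [17, 8]
Insert 8: [17, 8, 8]
Insert 45: [45, 17, 8, 8]
Insert 40: [45, 40, 8, 8, 17]

Final heap: [45, 40, 8, 8, 17]


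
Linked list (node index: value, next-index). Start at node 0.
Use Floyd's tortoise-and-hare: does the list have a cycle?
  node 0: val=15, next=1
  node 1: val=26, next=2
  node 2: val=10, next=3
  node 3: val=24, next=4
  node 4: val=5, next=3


Floyd's tortoise (slow, +1) and hare (fast, +2):
  init: slow=0, fast=0
  step 1: slow=1, fast=2
  step 2: slow=2, fast=4
  step 3: slow=3, fast=4
  step 4: slow=4, fast=4
  slow == fast at node 4: cycle detected

Cycle: yes


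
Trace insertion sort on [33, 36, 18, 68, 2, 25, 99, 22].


Initial: [33, 36, 18, 68, 2, 25, 99, 22]
Insert 36: [33, 36, 18, 68, 2, 25, 99, 22]
Insert 18: [18, 33, 36, 68, 2, 25, 99, 22]
Insert 68: [18, 33, 36, 68, 2, 25, 99, 22]
Insert 2: [2, 18, 33, 36, 68, 25, 99, 22]
Insert 25: [2, 18, 25, 33, 36, 68, 99, 22]
Insert 99: [2, 18, 25, 33, 36, 68, 99, 22]
Insert 22: [2, 18, 22, 25, 33, 36, 68, 99]

Sorted: [2, 18, 22, 25, 33, 36, 68, 99]


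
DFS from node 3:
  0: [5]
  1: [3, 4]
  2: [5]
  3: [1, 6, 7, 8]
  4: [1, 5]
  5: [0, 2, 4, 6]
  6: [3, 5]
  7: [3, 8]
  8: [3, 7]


Visit 3, push [8, 7, 6, 1]
Visit 1, push [4]
Visit 4, push [5]
Visit 5, push [6, 2, 0]
Visit 0, push []
Visit 2, push []
Visit 6, push []
Visit 7, push [8]
Visit 8, push []

DFS order: [3, 1, 4, 5, 0, 2, 6, 7, 8]


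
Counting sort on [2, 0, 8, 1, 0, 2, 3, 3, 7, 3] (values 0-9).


Input: [2, 0, 8, 1, 0, 2, 3, 3, 7, 3]
Counts: [2, 1, 2, 3, 0, 0, 0, 1, 1, 0]

Sorted: [0, 0, 1, 2, 2, 3, 3, 3, 7, 8]


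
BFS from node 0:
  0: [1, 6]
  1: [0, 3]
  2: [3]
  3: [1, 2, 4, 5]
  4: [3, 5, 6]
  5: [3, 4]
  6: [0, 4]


Visit 0, enqueue [1, 6]
Visit 1, enqueue [3]
Visit 6, enqueue [4]
Visit 3, enqueue [2, 5]
Visit 4, enqueue []
Visit 2, enqueue []
Visit 5, enqueue []

BFS order: [0, 1, 6, 3, 4, 2, 5]


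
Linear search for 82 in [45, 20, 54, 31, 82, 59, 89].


i=0: 45!=82
i=1: 20!=82
i=2: 54!=82
i=3: 31!=82
i=4: 82==82 found!

Found at 4, 5 comps


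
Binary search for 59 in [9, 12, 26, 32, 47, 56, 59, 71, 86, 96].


Step 1: lo=0, hi=9, mid=4, val=47
Step 2: lo=5, hi=9, mid=7, val=71
Step 3: lo=5, hi=6, mid=5, val=56
Step 4: lo=6, hi=6, mid=6, val=59

Found at index 6


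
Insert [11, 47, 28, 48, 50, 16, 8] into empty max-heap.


Insert 11: [11]
Insert 47: [47, 11]
Insert 28: [47, 11, 28]
Insert 48: [48, 47, 28, 11]
Insert 50: [50, 48, 28, 11, 47]
Insert 16: [50, 48, 28, 11, 47, 16]
Insert 8: [50, 48, 28, 11, 47, 16, 8]

Final heap: [50, 48, 28, 11, 47, 16, 8]


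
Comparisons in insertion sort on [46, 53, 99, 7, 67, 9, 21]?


Algorithm: insertion sort
Input: [46, 53, 99, 7, 67, 9, 21]
Sorted: [7, 9, 21, 46, 53, 67, 99]

17


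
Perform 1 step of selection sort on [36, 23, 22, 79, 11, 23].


Initial: [36, 23, 22, 79, 11, 23]
Step 1: min=11 at 4
  Swap: [11, 23, 22, 79, 36, 23]

After 1 step: [11, 23, 22, 79, 36, 23]


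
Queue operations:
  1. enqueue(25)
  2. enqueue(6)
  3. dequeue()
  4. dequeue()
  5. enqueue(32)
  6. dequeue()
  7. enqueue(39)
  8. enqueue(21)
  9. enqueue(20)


enqueue(25) -> [25]
enqueue(6) -> [25, 6]
dequeue()->25, [6]
dequeue()->6, []
enqueue(32) -> [32]
dequeue()->32, []
enqueue(39) -> [39]
enqueue(21) -> [39, 21]
enqueue(20) -> [39, 21, 20]

Final queue: [39, 21, 20]


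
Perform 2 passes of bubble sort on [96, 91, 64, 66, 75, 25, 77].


Initial: [96, 91, 64, 66, 75, 25, 77]
Pass 1: [91, 64, 66, 75, 25, 77, 96] (6 swaps)
Pass 2: [64, 66, 75, 25, 77, 91, 96] (5 swaps)

After 2 passes: [64, 66, 75, 25, 77, 91, 96]


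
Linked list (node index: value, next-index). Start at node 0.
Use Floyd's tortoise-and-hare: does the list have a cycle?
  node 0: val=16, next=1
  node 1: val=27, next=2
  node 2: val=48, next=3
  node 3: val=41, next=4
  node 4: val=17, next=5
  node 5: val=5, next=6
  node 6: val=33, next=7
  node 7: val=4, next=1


Floyd's tortoise (slow, +1) and hare (fast, +2):
  init: slow=0, fast=0
  step 1: slow=1, fast=2
  step 2: slow=2, fast=4
  step 3: slow=3, fast=6
  step 4: slow=4, fast=1
  step 5: slow=5, fast=3
  step 6: slow=6, fast=5
  step 7: slow=7, fast=7
  slow == fast at node 7: cycle detected

Cycle: yes


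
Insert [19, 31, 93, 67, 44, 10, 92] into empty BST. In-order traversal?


Insert 19: root
Insert 31: R from 19
Insert 93: R from 19 -> R from 31
Insert 67: R from 19 -> R from 31 -> L from 93
Insert 44: R from 19 -> R from 31 -> L from 93 -> L from 67
Insert 10: L from 19
Insert 92: R from 19 -> R from 31 -> L from 93 -> R from 67

In-order: [10, 19, 31, 44, 67, 92, 93]


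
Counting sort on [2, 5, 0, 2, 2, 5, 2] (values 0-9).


Input: [2, 5, 0, 2, 2, 5, 2]
Counts: [1, 0, 4, 0, 0, 2, 0, 0, 0, 0]

Sorted: [0, 2, 2, 2, 2, 5, 5]


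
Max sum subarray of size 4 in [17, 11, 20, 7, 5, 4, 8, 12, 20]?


[0:4]: 55
[1:5]: 43
[2:6]: 36
[3:7]: 24
[4:8]: 29
[5:9]: 44

Max: 55 at [0:4]


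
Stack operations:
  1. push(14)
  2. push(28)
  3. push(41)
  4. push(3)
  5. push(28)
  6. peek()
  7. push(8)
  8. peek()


push(14) -> [14]
push(28) -> [14, 28]
push(41) -> [14, 28, 41]
push(3) -> [14, 28, 41, 3]
push(28) -> [14, 28, 41, 3, 28]
peek()->28
push(8) -> [14, 28, 41, 3, 28, 8]
peek()->8

Final stack: [14, 28, 41, 3, 28, 8]


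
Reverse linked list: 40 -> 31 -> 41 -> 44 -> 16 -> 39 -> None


Step 1: curr=40, set curr.next=prev(None) | reversed so far: 40
Step 2: curr=31, set curr.next=prev(40) | reversed so far: 31 -> 40
Step 3: curr=41, set curr.next=prev(31) | reversed so far: 41 -> 31 -> 40
Step 4: curr=44, set curr.next=prev(41) | reversed so far: 44 -> 41 -> 31 -> 40
Step 5: curr=16, set curr.next=prev(44) | reversed so far: 16 -> 44 -> 41 -> 31 -> 40
Step 6: curr=39, set curr.next=prev(16) | reversed so far: 39 -> 16 -> 44 -> 41 -> 31 -> 40

39 -> 16 -> 44 -> 41 -> 31 -> 40 -> None


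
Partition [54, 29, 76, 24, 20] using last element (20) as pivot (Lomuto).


Pivot: 20
Place pivot at 0: [20, 29, 76, 24, 54]

Partitioned: [20, 29, 76, 24, 54]


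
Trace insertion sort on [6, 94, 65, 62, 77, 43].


Initial: [6, 94, 65, 62, 77, 43]
Insert 94: [6, 94, 65, 62, 77, 43]
Insert 65: [6, 65, 94, 62, 77, 43]
Insert 62: [6, 62, 65, 94, 77, 43]
Insert 77: [6, 62, 65, 77, 94, 43]
Insert 43: [6, 43, 62, 65, 77, 94]

Sorted: [6, 43, 62, 65, 77, 94]


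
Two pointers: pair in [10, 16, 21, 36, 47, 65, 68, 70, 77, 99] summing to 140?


lo=0(10)+hi=9(99)=109
lo=1(16)+hi=9(99)=115
lo=2(21)+hi=9(99)=120
lo=3(36)+hi=9(99)=135
lo=4(47)+hi=9(99)=146
lo=4(47)+hi=8(77)=124
lo=5(65)+hi=8(77)=142
lo=5(65)+hi=7(70)=135
lo=6(68)+hi=7(70)=138

No pair found


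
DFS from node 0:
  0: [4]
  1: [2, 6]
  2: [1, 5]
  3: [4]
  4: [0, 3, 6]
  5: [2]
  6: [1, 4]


Visit 0, push [4]
Visit 4, push [6, 3]
Visit 3, push []
Visit 6, push [1]
Visit 1, push [2]
Visit 2, push [5]
Visit 5, push []

DFS order: [0, 4, 3, 6, 1, 2, 5]


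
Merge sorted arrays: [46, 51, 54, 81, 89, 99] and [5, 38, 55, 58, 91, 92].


Take 5 from B
Take 38 from B
Take 46 from A
Take 51 from A
Take 54 from A
Take 55 from B
Take 58 from B
Take 81 from A
Take 89 from A
Take 91 from B
Take 92 from B

Merged: [5, 38, 46, 51, 54, 55, 58, 81, 89, 91, 92, 99]


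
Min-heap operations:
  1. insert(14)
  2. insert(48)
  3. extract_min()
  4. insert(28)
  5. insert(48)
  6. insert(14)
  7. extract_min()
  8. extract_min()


insert(14) -> [14]
insert(48) -> [14, 48]
extract_min()->14, [48]
insert(28) -> [28, 48]
insert(48) -> [28, 48, 48]
insert(14) -> [14, 28, 48, 48]
extract_min()->14, [28, 48, 48]
extract_min()->28, [48, 48]

Final heap: [48, 48]


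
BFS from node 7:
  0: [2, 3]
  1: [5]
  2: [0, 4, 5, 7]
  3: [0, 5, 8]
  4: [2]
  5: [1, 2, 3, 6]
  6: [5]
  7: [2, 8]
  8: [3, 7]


Visit 7, enqueue [2, 8]
Visit 2, enqueue [0, 4, 5]
Visit 8, enqueue [3]
Visit 0, enqueue []
Visit 4, enqueue []
Visit 5, enqueue [1, 6]
Visit 3, enqueue []
Visit 1, enqueue []
Visit 6, enqueue []

BFS order: [7, 2, 8, 0, 4, 5, 3, 1, 6]


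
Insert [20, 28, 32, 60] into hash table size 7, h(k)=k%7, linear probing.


Insert 20: h=6 -> slot 6
Insert 28: h=0 -> slot 0
Insert 32: h=4 -> slot 4
Insert 60: h=4, 1 probes -> slot 5

Table: [28, None, None, None, 32, 60, 20]


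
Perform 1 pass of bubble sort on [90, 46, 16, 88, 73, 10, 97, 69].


Initial: [90, 46, 16, 88, 73, 10, 97, 69]
Pass 1: [46, 16, 88, 73, 10, 90, 69, 97] (6 swaps)

After 1 pass: [46, 16, 88, 73, 10, 90, 69, 97]


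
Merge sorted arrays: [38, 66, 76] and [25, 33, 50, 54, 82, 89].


Take 25 from B
Take 33 from B
Take 38 from A
Take 50 from B
Take 54 from B
Take 66 from A
Take 76 from A

Merged: [25, 33, 38, 50, 54, 66, 76, 82, 89]


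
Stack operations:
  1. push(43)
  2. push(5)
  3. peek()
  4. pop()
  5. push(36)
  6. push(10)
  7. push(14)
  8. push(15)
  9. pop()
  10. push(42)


push(43) -> [43]
push(5) -> [43, 5]
peek()->5
pop()->5, [43]
push(36) -> [43, 36]
push(10) -> [43, 36, 10]
push(14) -> [43, 36, 10, 14]
push(15) -> [43, 36, 10, 14, 15]
pop()->15, [43, 36, 10, 14]
push(42) -> [43, 36, 10, 14, 42]

Final stack: [43, 36, 10, 14, 42]


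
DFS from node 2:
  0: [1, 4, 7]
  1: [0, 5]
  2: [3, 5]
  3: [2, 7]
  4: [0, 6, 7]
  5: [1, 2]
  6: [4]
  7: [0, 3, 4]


Visit 2, push [5, 3]
Visit 3, push [7]
Visit 7, push [4, 0]
Visit 0, push [4, 1]
Visit 1, push [5]
Visit 5, push []
Visit 4, push [6]
Visit 6, push []

DFS order: [2, 3, 7, 0, 1, 5, 4, 6]


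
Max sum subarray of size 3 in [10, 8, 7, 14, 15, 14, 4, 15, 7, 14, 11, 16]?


[0:3]: 25
[1:4]: 29
[2:5]: 36
[3:6]: 43
[4:7]: 33
[5:8]: 33
[6:9]: 26
[7:10]: 36
[8:11]: 32
[9:12]: 41

Max: 43 at [3:6]


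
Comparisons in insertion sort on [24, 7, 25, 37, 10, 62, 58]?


Algorithm: insertion sort
Input: [24, 7, 25, 37, 10, 62, 58]
Sorted: [7, 10, 24, 25, 37, 58, 62]

10


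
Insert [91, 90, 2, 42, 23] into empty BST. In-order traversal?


Insert 91: root
Insert 90: L from 91
Insert 2: L from 91 -> L from 90
Insert 42: L from 91 -> L from 90 -> R from 2
Insert 23: L from 91 -> L from 90 -> R from 2 -> L from 42

In-order: [2, 23, 42, 90, 91]


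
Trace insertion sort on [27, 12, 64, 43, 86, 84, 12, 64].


Initial: [27, 12, 64, 43, 86, 84, 12, 64]
Insert 12: [12, 27, 64, 43, 86, 84, 12, 64]
Insert 64: [12, 27, 64, 43, 86, 84, 12, 64]
Insert 43: [12, 27, 43, 64, 86, 84, 12, 64]
Insert 86: [12, 27, 43, 64, 86, 84, 12, 64]
Insert 84: [12, 27, 43, 64, 84, 86, 12, 64]
Insert 12: [12, 12, 27, 43, 64, 84, 86, 64]
Insert 64: [12, 12, 27, 43, 64, 64, 84, 86]

Sorted: [12, 12, 27, 43, 64, 64, 84, 86]


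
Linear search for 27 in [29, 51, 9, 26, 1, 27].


i=0: 29!=27
i=1: 51!=27
i=2: 9!=27
i=3: 26!=27
i=4: 1!=27
i=5: 27==27 found!

Found at 5, 6 comps


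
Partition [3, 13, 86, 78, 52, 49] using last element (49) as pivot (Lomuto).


Pivot: 49
  3 <= 49: advance i (no swap)
  13 <= 49: advance i (no swap)
Place pivot at 2: [3, 13, 49, 78, 52, 86]

Partitioned: [3, 13, 49, 78, 52, 86]


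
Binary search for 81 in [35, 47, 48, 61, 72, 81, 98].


Step 1: lo=0, hi=6, mid=3, val=61
Step 2: lo=4, hi=6, mid=5, val=81

Found at index 5


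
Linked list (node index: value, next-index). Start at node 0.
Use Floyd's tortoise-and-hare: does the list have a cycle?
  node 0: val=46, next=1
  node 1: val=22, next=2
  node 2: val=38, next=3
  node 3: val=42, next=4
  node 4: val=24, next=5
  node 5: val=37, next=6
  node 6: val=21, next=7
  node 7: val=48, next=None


Floyd's tortoise (slow, +1) and hare (fast, +2):
  init: slow=0, fast=0
  step 1: slow=1, fast=2
  step 2: slow=2, fast=4
  step 3: slow=3, fast=6
  step 4: fast 6->7->None, no cycle

Cycle: no


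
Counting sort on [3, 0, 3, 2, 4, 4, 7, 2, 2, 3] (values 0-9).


Input: [3, 0, 3, 2, 4, 4, 7, 2, 2, 3]
Counts: [1, 0, 3, 3, 2, 0, 0, 1, 0, 0]

Sorted: [0, 2, 2, 2, 3, 3, 3, 4, 4, 7]


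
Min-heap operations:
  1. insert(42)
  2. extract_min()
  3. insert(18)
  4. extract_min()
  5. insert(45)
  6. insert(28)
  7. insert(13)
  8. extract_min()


insert(42) -> [42]
extract_min()->42, []
insert(18) -> [18]
extract_min()->18, []
insert(45) -> [45]
insert(28) -> [28, 45]
insert(13) -> [13, 45, 28]
extract_min()->13, [28, 45]

Final heap: [28, 45]


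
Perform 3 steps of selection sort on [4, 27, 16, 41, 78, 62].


Initial: [4, 27, 16, 41, 78, 62]
Step 1: min=4 at 0
  Swap: [4, 27, 16, 41, 78, 62]
Step 2: min=16 at 2
  Swap: [4, 16, 27, 41, 78, 62]
Step 3: min=27 at 2
  Swap: [4, 16, 27, 41, 78, 62]

After 3 steps: [4, 16, 27, 41, 78, 62]


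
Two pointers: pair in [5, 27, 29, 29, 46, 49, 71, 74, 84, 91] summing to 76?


lo=0(5)+hi=9(91)=96
lo=0(5)+hi=8(84)=89
lo=0(5)+hi=7(74)=79
lo=0(5)+hi=6(71)=76

Yes: 5+71=76


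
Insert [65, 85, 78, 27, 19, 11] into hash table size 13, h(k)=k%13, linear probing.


Insert 65: h=0 -> slot 0
Insert 85: h=7 -> slot 7
Insert 78: h=0, 1 probes -> slot 1
Insert 27: h=1, 1 probes -> slot 2
Insert 19: h=6 -> slot 6
Insert 11: h=11 -> slot 11

Table: [65, 78, 27, None, None, None, 19, 85, None, None, None, 11, None]


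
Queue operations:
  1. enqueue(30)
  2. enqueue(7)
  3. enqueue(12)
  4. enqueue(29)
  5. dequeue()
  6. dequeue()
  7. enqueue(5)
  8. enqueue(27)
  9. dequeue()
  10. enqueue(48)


enqueue(30) -> [30]
enqueue(7) -> [30, 7]
enqueue(12) -> [30, 7, 12]
enqueue(29) -> [30, 7, 12, 29]
dequeue()->30, [7, 12, 29]
dequeue()->7, [12, 29]
enqueue(5) -> [12, 29, 5]
enqueue(27) -> [12, 29, 5, 27]
dequeue()->12, [29, 5, 27]
enqueue(48) -> [29, 5, 27, 48]

Final queue: [29, 5, 27, 48]


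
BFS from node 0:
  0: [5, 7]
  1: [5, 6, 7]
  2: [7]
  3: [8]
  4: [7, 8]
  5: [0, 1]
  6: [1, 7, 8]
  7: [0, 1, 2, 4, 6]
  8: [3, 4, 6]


Visit 0, enqueue [5, 7]
Visit 5, enqueue [1]
Visit 7, enqueue [2, 4, 6]
Visit 1, enqueue []
Visit 2, enqueue []
Visit 4, enqueue [8]
Visit 6, enqueue []
Visit 8, enqueue [3]
Visit 3, enqueue []

BFS order: [0, 5, 7, 1, 2, 4, 6, 8, 3]


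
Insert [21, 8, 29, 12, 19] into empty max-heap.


Insert 21: [21]
Insert 8: [21, 8]
Insert 29: [29, 8, 21]
Insert 12: [29, 12, 21, 8]
Insert 19: [29, 19, 21, 8, 12]

Final heap: [29, 19, 21, 8, 12]


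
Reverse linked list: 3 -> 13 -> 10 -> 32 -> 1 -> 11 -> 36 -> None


Step 1: curr=3, set curr.next=prev(None) | reversed so far: 3
Step 2: curr=13, set curr.next=prev(3) | reversed so far: 13 -> 3
Step 3: curr=10, set curr.next=prev(13) | reversed so far: 10 -> 13 -> 3
Step 4: curr=32, set curr.next=prev(10) | reversed so far: 32 -> 10 -> 13 -> 3
Step 5: curr=1, set curr.next=prev(32) | reversed so far: 1 -> 32 -> 10 -> 13 -> 3
Step 6: curr=11, set curr.next=prev(1) | reversed so far: 11 -> 1 -> 32 -> 10 -> 13 -> 3
Step 7: curr=36, set curr.next=prev(11) | reversed so far: 36 -> 11 -> 1 -> 32 -> 10 -> 13 -> 3

36 -> 11 -> 1 -> 32 -> 10 -> 13 -> 3 -> None


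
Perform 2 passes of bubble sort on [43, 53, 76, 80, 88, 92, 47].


Initial: [43, 53, 76, 80, 88, 92, 47]
Pass 1: [43, 53, 76, 80, 88, 47, 92] (1 swaps)
Pass 2: [43, 53, 76, 80, 47, 88, 92] (1 swaps)

After 2 passes: [43, 53, 76, 80, 47, 88, 92]


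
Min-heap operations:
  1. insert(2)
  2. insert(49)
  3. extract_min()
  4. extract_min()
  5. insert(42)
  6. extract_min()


insert(2) -> [2]
insert(49) -> [2, 49]
extract_min()->2, [49]
extract_min()->49, []
insert(42) -> [42]
extract_min()->42, []

Final heap: []


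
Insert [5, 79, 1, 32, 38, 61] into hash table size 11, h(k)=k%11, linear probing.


Insert 5: h=5 -> slot 5
Insert 79: h=2 -> slot 2
Insert 1: h=1 -> slot 1
Insert 32: h=10 -> slot 10
Insert 38: h=5, 1 probes -> slot 6
Insert 61: h=6, 1 probes -> slot 7

Table: [None, 1, 79, None, None, 5, 38, 61, None, None, 32]


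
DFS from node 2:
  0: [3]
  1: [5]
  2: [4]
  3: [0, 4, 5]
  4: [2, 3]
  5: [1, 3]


Visit 2, push [4]
Visit 4, push [3]
Visit 3, push [5, 0]
Visit 0, push []
Visit 5, push [1]
Visit 1, push []

DFS order: [2, 4, 3, 0, 5, 1]


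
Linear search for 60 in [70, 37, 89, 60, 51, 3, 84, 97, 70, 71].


i=0: 70!=60
i=1: 37!=60
i=2: 89!=60
i=3: 60==60 found!

Found at 3, 4 comps


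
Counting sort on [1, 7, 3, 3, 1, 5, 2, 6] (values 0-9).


Input: [1, 7, 3, 3, 1, 5, 2, 6]
Counts: [0, 2, 1, 2, 0, 1, 1, 1, 0, 0]

Sorted: [1, 1, 2, 3, 3, 5, 6, 7]


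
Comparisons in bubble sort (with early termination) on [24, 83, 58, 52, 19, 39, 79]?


Algorithm: bubble sort (with early termination)
Input: [24, 83, 58, 52, 19, 39, 79]
Sorted: [19, 24, 39, 52, 58, 79, 83]

20


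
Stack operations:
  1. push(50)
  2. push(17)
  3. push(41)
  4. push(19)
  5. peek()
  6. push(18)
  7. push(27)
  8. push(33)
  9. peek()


push(50) -> [50]
push(17) -> [50, 17]
push(41) -> [50, 17, 41]
push(19) -> [50, 17, 41, 19]
peek()->19
push(18) -> [50, 17, 41, 19, 18]
push(27) -> [50, 17, 41, 19, 18, 27]
push(33) -> [50, 17, 41, 19, 18, 27, 33]
peek()->33

Final stack: [50, 17, 41, 19, 18, 27, 33]


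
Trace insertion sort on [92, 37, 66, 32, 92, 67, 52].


Initial: [92, 37, 66, 32, 92, 67, 52]
Insert 37: [37, 92, 66, 32, 92, 67, 52]
Insert 66: [37, 66, 92, 32, 92, 67, 52]
Insert 32: [32, 37, 66, 92, 92, 67, 52]
Insert 92: [32, 37, 66, 92, 92, 67, 52]
Insert 67: [32, 37, 66, 67, 92, 92, 52]
Insert 52: [32, 37, 52, 66, 67, 92, 92]

Sorted: [32, 37, 52, 66, 67, 92, 92]


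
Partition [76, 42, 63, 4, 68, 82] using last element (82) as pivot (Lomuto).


Pivot: 82
  76 <= 82: advance i (no swap)
  42 <= 82: advance i (no swap)
  63 <= 82: advance i (no swap)
  4 <= 82: advance i (no swap)
  68 <= 82: advance i (no swap)
Place pivot at 5: [76, 42, 63, 4, 68, 82]

Partitioned: [76, 42, 63, 4, 68, 82]


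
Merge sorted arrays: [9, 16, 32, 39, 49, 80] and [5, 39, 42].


Take 5 from B
Take 9 from A
Take 16 from A
Take 32 from A
Take 39 from A
Take 39 from B
Take 42 from B

Merged: [5, 9, 16, 32, 39, 39, 42, 49, 80]


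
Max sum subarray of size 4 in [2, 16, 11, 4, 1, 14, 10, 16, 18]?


[0:4]: 33
[1:5]: 32
[2:6]: 30
[3:7]: 29
[4:8]: 41
[5:9]: 58

Max: 58 at [5:9]


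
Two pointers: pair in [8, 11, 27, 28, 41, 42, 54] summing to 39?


lo=0(8)+hi=6(54)=62
lo=0(8)+hi=5(42)=50
lo=0(8)+hi=4(41)=49
lo=0(8)+hi=3(28)=36
lo=1(11)+hi=3(28)=39

Yes: 11+28=39


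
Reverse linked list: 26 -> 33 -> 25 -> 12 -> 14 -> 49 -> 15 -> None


Step 1: curr=26, set curr.next=prev(None) | reversed so far: 26
Step 2: curr=33, set curr.next=prev(26) | reversed so far: 33 -> 26
Step 3: curr=25, set curr.next=prev(33) | reversed so far: 25 -> 33 -> 26
Step 4: curr=12, set curr.next=prev(25) | reversed so far: 12 -> 25 -> 33 -> 26
Step 5: curr=14, set curr.next=prev(12) | reversed so far: 14 -> 12 -> 25 -> 33 -> 26
Step 6: curr=49, set curr.next=prev(14) | reversed so far: 49 -> 14 -> 12 -> 25 -> 33 -> 26
Step 7: curr=15, set curr.next=prev(49) | reversed so far: 15 -> 49 -> 14 -> 12 -> 25 -> 33 -> 26

15 -> 49 -> 14 -> 12 -> 25 -> 33 -> 26 -> None


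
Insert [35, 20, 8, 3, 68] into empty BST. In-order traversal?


Insert 35: root
Insert 20: L from 35
Insert 8: L from 35 -> L from 20
Insert 3: L from 35 -> L from 20 -> L from 8
Insert 68: R from 35

In-order: [3, 8, 20, 35, 68]


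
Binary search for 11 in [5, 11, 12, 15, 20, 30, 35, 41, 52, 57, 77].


Step 1: lo=0, hi=10, mid=5, val=30
Step 2: lo=0, hi=4, mid=2, val=12
Step 3: lo=0, hi=1, mid=0, val=5
Step 4: lo=1, hi=1, mid=1, val=11

Found at index 1


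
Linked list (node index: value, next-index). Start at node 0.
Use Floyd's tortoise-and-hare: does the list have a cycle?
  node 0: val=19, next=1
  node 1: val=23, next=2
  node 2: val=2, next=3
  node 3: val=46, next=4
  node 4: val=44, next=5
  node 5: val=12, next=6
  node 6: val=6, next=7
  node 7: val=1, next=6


Floyd's tortoise (slow, +1) and hare (fast, +2):
  init: slow=0, fast=0
  step 1: slow=1, fast=2
  step 2: slow=2, fast=4
  step 3: slow=3, fast=6
  step 4: slow=4, fast=6
  step 5: slow=5, fast=6
  step 6: slow=6, fast=6
  slow == fast at node 6: cycle detected

Cycle: yes


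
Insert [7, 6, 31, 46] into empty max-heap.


Insert 7: [7]
Insert 6: [7, 6]
Insert 31: [31, 6, 7]
Insert 46: [46, 31, 7, 6]

Final heap: [46, 31, 7, 6]


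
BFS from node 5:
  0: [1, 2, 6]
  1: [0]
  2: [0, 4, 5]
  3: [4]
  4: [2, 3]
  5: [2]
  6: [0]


Visit 5, enqueue [2]
Visit 2, enqueue [0, 4]
Visit 0, enqueue [1, 6]
Visit 4, enqueue [3]
Visit 1, enqueue []
Visit 6, enqueue []
Visit 3, enqueue []

BFS order: [5, 2, 0, 4, 1, 6, 3]


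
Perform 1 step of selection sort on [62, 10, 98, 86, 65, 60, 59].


Initial: [62, 10, 98, 86, 65, 60, 59]
Step 1: min=10 at 1
  Swap: [10, 62, 98, 86, 65, 60, 59]

After 1 step: [10, 62, 98, 86, 65, 60, 59]


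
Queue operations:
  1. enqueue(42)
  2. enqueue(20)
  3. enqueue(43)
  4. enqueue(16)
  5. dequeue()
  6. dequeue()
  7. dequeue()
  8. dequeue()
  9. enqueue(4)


enqueue(42) -> [42]
enqueue(20) -> [42, 20]
enqueue(43) -> [42, 20, 43]
enqueue(16) -> [42, 20, 43, 16]
dequeue()->42, [20, 43, 16]
dequeue()->20, [43, 16]
dequeue()->43, [16]
dequeue()->16, []
enqueue(4) -> [4]

Final queue: [4]


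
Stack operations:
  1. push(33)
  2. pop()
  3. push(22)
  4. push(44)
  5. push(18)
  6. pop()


push(33) -> [33]
pop()->33, []
push(22) -> [22]
push(44) -> [22, 44]
push(18) -> [22, 44, 18]
pop()->18, [22, 44]

Final stack: [22, 44]


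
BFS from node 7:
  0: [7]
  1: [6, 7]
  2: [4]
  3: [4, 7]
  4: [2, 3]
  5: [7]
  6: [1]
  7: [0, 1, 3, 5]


Visit 7, enqueue [0, 1, 3, 5]
Visit 0, enqueue []
Visit 1, enqueue [6]
Visit 3, enqueue [4]
Visit 5, enqueue []
Visit 6, enqueue []
Visit 4, enqueue [2]
Visit 2, enqueue []

BFS order: [7, 0, 1, 3, 5, 6, 4, 2]


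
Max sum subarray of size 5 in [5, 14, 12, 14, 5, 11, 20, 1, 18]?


[0:5]: 50
[1:6]: 56
[2:7]: 62
[3:8]: 51
[4:9]: 55

Max: 62 at [2:7]


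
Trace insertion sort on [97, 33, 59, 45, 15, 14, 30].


Initial: [97, 33, 59, 45, 15, 14, 30]
Insert 33: [33, 97, 59, 45, 15, 14, 30]
Insert 59: [33, 59, 97, 45, 15, 14, 30]
Insert 45: [33, 45, 59, 97, 15, 14, 30]
Insert 15: [15, 33, 45, 59, 97, 14, 30]
Insert 14: [14, 15, 33, 45, 59, 97, 30]
Insert 30: [14, 15, 30, 33, 45, 59, 97]

Sorted: [14, 15, 30, 33, 45, 59, 97]


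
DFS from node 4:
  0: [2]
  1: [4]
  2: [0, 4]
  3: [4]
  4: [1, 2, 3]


Visit 4, push [3, 2, 1]
Visit 1, push []
Visit 2, push [0]
Visit 0, push []
Visit 3, push []

DFS order: [4, 1, 2, 0, 3]


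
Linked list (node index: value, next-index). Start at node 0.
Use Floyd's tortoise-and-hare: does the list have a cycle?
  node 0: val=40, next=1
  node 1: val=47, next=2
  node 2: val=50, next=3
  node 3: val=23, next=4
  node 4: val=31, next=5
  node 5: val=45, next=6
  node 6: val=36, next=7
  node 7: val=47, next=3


Floyd's tortoise (slow, +1) and hare (fast, +2):
  init: slow=0, fast=0
  step 1: slow=1, fast=2
  step 2: slow=2, fast=4
  step 3: slow=3, fast=6
  step 4: slow=4, fast=3
  step 5: slow=5, fast=5
  slow == fast at node 5: cycle detected

Cycle: yes


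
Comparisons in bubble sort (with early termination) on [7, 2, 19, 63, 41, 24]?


Algorithm: bubble sort (with early termination)
Input: [7, 2, 19, 63, 41, 24]
Sorted: [2, 7, 19, 24, 41, 63]

12


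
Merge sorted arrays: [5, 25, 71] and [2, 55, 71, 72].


Take 2 from B
Take 5 from A
Take 25 from A
Take 55 from B
Take 71 from A

Merged: [2, 5, 25, 55, 71, 71, 72]


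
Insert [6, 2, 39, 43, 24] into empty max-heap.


Insert 6: [6]
Insert 2: [6, 2]
Insert 39: [39, 2, 6]
Insert 43: [43, 39, 6, 2]
Insert 24: [43, 39, 6, 2, 24]

Final heap: [43, 39, 6, 2, 24]


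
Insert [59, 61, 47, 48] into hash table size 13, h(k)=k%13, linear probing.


Insert 59: h=7 -> slot 7
Insert 61: h=9 -> slot 9
Insert 47: h=8 -> slot 8
Insert 48: h=9, 1 probes -> slot 10

Table: [None, None, None, None, None, None, None, 59, 47, 61, 48, None, None]


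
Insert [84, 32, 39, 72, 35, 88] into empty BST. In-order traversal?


Insert 84: root
Insert 32: L from 84
Insert 39: L from 84 -> R from 32
Insert 72: L from 84 -> R from 32 -> R from 39
Insert 35: L from 84 -> R from 32 -> L from 39
Insert 88: R from 84

In-order: [32, 35, 39, 72, 84, 88]


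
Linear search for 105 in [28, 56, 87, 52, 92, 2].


i=0: 28!=105
i=1: 56!=105
i=2: 87!=105
i=3: 52!=105
i=4: 92!=105
i=5: 2!=105

Not found, 6 comps


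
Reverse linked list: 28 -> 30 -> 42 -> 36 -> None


Step 1: curr=28, set curr.next=prev(None) | reversed so far: 28
Step 2: curr=30, set curr.next=prev(28) | reversed so far: 30 -> 28
Step 3: curr=42, set curr.next=prev(30) | reversed so far: 42 -> 30 -> 28
Step 4: curr=36, set curr.next=prev(42) | reversed so far: 36 -> 42 -> 30 -> 28

36 -> 42 -> 30 -> 28 -> None


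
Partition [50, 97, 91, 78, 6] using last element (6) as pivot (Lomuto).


Pivot: 6
Place pivot at 0: [6, 97, 91, 78, 50]

Partitioned: [6, 97, 91, 78, 50]


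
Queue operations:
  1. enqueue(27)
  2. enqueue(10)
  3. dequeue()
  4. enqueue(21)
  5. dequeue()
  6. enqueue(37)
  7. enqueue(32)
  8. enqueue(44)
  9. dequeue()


enqueue(27) -> [27]
enqueue(10) -> [27, 10]
dequeue()->27, [10]
enqueue(21) -> [10, 21]
dequeue()->10, [21]
enqueue(37) -> [21, 37]
enqueue(32) -> [21, 37, 32]
enqueue(44) -> [21, 37, 32, 44]
dequeue()->21, [37, 32, 44]

Final queue: [37, 32, 44]


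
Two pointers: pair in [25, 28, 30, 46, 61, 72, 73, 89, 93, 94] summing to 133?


lo=0(25)+hi=9(94)=119
lo=1(28)+hi=9(94)=122
lo=2(30)+hi=9(94)=124
lo=3(46)+hi=9(94)=140
lo=3(46)+hi=8(93)=139
lo=3(46)+hi=7(89)=135
lo=3(46)+hi=6(73)=119
lo=4(61)+hi=6(73)=134
lo=4(61)+hi=5(72)=133

Yes: 61+72=133


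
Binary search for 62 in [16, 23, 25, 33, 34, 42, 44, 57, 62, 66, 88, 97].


Step 1: lo=0, hi=11, mid=5, val=42
Step 2: lo=6, hi=11, mid=8, val=62

Found at index 8


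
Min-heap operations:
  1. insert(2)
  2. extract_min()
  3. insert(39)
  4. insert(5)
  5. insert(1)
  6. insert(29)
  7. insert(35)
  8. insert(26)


insert(2) -> [2]
extract_min()->2, []
insert(39) -> [39]
insert(5) -> [5, 39]
insert(1) -> [1, 39, 5]
insert(29) -> [1, 29, 5, 39]
insert(35) -> [1, 29, 5, 39, 35]
insert(26) -> [1, 29, 5, 39, 35, 26]

Final heap: [1, 29, 5, 39, 35, 26]


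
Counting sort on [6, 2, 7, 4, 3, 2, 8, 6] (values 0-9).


Input: [6, 2, 7, 4, 3, 2, 8, 6]
Counts: [0, 0, 2, 1, 1, 0, 2, 1, 1, 0]

Sorted: [2, 2, 3, 4, 6, 6, 7, 8]


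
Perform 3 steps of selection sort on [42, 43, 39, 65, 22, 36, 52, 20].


Initial: [42, 43, 39, 65, 22, 36, 52, 20]
Step 1: min=20 at 7
  Swap: [20, 43, 39, 65, 22, 36, 52, 42]
Step 2: min=22 at 4
  Swap: [20, 22, 39, 65, 43, 36, 52, 42]
Step 3: min=36 at 5
  Swap: [20, 22, 36, 65, 43, 39, 52, 42]

After 3 steps: [20, 22, 36, 65, 43, 39, 52, 42]


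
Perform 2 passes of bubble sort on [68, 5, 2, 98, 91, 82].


Initial: [68, 5, 2, 98, 91, 82]
Pass 1: [5, 2, 68, 91, 82, 98] (4 swaps)
Pass 2: [2, 5, 68, 82, 91, 98] (2 swaps)

After 2 passes: [2, 5, 68, 82, 91, 98]


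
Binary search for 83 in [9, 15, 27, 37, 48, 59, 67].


Step 1: lo=0, hi=6, mid=3, val=37
Step 2: lo=4, hi=6, mid=5, val=59
Step 3: lo=6, hi=6, mid=6, val=67

Not found


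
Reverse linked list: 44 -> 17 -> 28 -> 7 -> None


Step 1: curr=44, set curr.next=prev(None) | reversed so far: 44
Step 2: curr=17, set curr.next=prev(44) | reversed so far: 17 -> 44
Step 3: curr=28, set curr.next=prev(17) | reversed so far: 28 -> 17 -> 44
Step 4: curr=7, set curr.next=prev(28) | reversed so far: 7 -> 28 -> 17 -> 44

7 -> 28 -> 17 -> 44 -> None


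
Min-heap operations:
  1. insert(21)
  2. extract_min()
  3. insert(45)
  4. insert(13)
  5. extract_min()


insert(21) -> [21]
extract_min()->21, []
insert(45) -> [45]
insert(13) -> [13, 45]
extract_min()->13, [45]

Final heap: [45]


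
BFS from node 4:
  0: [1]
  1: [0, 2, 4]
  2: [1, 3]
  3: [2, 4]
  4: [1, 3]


Visit 4, enqueue [1, 3]
Visit 1, enqueue [0, 2]
Visit 3, enqueue []
Visit 0, enqueue []
Visit 2, enqueue []

BFS order: [4, 1, 3, 0, 2]


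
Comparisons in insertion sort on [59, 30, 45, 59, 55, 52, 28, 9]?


Algorithm: insertion sort
Input: [59, 30, 45, 59, 55, 52, 28, 9]
Sorted: [9, 28, 30, 45, 52, 55, 59, 59]

24


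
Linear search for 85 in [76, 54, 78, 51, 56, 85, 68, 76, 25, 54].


i=0: 76!=85
i=1: 54!=85
i=2: 78!=85
i=3: 51!=85
i=4: 56!=85
i=5: 85==85 found!

Found at 5, 6 comps


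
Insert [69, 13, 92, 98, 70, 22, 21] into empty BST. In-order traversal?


Insert 69: root
Insert 13: L from 69
Insert 92: R from 69
Insert 98: R from 69 -> R from 92
Insert 70: R from 69 -> L from 92
Insert 22: L from 69 -> R from 13
Insert 21: L from 69 -> R from 13 -> L from 22

In-order: [13, 21, 22, 69, 70, 92, 98]


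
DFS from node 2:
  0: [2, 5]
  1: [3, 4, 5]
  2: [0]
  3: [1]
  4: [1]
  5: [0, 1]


Visit 2, push [0]
Visit 0, push [5]
Visit 5, push [1]
Visit 1, push [4, 3]
Visit 3, push []
Visit 4, push []

DFS order: [2, 0, 5, 1, 3, 4]


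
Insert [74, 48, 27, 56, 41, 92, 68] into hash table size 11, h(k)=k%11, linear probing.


Insert 74: h=8 -> slot 8
Insert 48: h=4 -> slot 4
Insert 27: h=5 -> slot 5
Insert 56: h=1 -> slot 1
Insert 41: h=8, 1 probes -> slot 9
Insert 92: h=4, 2 probes -> slot 6
Insert 68: h=2 -> slot 2

Table: [None, 56, 68, None, 48, 27, 92, None, 74, 41, None]


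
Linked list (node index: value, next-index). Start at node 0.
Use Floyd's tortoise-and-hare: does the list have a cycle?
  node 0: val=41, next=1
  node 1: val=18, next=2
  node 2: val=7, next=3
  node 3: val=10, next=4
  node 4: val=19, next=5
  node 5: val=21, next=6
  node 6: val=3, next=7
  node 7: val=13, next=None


Floyd's tortoise (slow, +1) and hare (fast, +2):
  init: slow=0, fast=0
  step 1: slow=1, fast=2
  step 2: slow=2, fast=4
  step 3: slow=3, fast=6
  step 4: fast 6->7->None, no cycle

Cycle: no


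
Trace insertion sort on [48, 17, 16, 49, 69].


Initial: [48, 17, 16, 49, 69]
Insert 17: [17, 48, 16, 49, 69]
Insert 16: [16, 17, 48, 49, 69]
Insert 49: [16, 17, 48, 49, 69]
Insert 69: [16, 17, 48, 49, 69]

Sorted: [16, 17, 48, 49, 69]


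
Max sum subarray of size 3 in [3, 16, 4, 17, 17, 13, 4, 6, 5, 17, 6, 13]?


[0:3]: 23
[1:4]: 37
[2:5]: 38
[3:6]: 47
[4:7]: 34
[5:8]: 23
[6:9]: 15
[7:10]: 28
[8:11]: 28
[9:12]: 36

Max: 47 at [3:6]


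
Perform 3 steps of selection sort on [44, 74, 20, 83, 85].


Initial: [44, 74, 20, 83, 85]
Step 1: min=20 at 2
  Swap: [20, 74, 44, 83, 85]
Step 2: min=44 at 2
  Swap: [20, 44, 74, 83, 85]
Step 3: min=74 at 2
  Swap: [20, 44, 74, 83, 85]

After 3 steps: [20, 44, 74, 83, 85]


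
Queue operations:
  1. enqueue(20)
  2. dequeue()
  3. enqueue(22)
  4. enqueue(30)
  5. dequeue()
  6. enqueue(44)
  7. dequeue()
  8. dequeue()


enqueue(20) -> [20]
dequeue()->20, []
enqueue(22) -> [22]
enqueue(30) -> [22, 30]
dequeue()->22, [30]
enqueue(44) -> [30, 44]
dequeue()->30, [44]
dequeue()->44, []

Final queue: []


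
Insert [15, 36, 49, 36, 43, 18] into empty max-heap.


Insert 15: [15]
Insert 36: [36, 15]
Insert 49: [49, 15, 36]
Insert 36: [49, 36, 36, 15]
Insert 43: [49, 43, 36, 15, 36]
Insert 18: [49, 43, 36, 15, 36, 18]

Final heap: [49, 43, 36, 15, 36, 18]
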